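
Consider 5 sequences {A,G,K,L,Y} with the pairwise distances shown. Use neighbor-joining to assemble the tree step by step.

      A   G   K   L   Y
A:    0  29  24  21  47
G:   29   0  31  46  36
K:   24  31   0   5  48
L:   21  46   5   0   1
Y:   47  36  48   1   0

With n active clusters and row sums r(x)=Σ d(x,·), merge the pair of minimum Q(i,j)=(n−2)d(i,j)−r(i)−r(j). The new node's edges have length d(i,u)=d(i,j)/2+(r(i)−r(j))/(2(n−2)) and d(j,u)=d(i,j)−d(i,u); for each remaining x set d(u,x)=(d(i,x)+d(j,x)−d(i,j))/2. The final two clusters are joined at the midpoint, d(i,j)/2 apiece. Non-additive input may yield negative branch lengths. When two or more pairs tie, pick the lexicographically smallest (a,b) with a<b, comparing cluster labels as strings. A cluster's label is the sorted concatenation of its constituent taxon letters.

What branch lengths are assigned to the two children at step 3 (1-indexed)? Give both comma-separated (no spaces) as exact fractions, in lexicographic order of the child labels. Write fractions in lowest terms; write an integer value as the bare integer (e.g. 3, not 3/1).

step 1: merge (L,Y) at d=1, Q=-202; branch lengths L→-28/3, Y→31/3; new cluster LY
  updated: d(A,LY)=67/2, d(G,LY)=81/2, d(K,LY)=26
step 2: merge (A,G) at d=29, Q=-129; branch lengths A→11, G→18; new cluster AG
  updated: d(AG,K)=13, d(AG,LY)=45/2
step 3: merge (AG,K) at d=13, Q=-123/2; branch lengths AG→19/4, K→33/4; new cluster AGK
  updated: d(AGK,LY)=71/4
step 4: merge (AGK,LY) at d=71/4; branch lengths AGK→71/8, LY→71/8; new cluster AGKLY
final tree: (((A:11,G:18):19/4,K:33/4):71/8,(L:-28/3,Y:31/3):71/8)
total length: 243/4

19/4,33/4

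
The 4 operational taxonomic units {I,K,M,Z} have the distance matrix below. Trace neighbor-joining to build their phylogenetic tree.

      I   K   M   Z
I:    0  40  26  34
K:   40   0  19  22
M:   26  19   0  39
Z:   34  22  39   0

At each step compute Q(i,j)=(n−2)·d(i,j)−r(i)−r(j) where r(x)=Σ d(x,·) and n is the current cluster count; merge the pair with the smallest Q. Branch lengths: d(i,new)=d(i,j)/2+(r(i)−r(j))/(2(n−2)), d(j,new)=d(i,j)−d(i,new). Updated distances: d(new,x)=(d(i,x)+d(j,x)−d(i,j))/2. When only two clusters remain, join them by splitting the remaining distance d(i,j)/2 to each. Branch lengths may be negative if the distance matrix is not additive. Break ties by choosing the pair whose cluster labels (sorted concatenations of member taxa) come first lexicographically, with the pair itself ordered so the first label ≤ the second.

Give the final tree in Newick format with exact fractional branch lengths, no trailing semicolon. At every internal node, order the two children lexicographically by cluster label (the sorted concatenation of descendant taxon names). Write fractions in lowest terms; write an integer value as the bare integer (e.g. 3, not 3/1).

1. join I+M (d=26, Q=-132) ⇒ IM; edges |I|=17, |M|=9
  updated: d(IM,K)=33/2, d(IM,Z)=47/2
2. join IM+K (d=33/2, Q=-62) ⇒ IKM; edges |IM|=9, |K|=15/2
  updated: d(IKM,Z)=29/2
3. join IKM+Z (d=29/2) ⇒ IKMZ; edges |IKM|=29/4, |Z|=29/4
final tree: (((I:17,M:9):9,K:15/2):29/4,Z:29/4)
total length: 57

(((I:17,M:9):9,K:15/2):29/4,Z:29/4)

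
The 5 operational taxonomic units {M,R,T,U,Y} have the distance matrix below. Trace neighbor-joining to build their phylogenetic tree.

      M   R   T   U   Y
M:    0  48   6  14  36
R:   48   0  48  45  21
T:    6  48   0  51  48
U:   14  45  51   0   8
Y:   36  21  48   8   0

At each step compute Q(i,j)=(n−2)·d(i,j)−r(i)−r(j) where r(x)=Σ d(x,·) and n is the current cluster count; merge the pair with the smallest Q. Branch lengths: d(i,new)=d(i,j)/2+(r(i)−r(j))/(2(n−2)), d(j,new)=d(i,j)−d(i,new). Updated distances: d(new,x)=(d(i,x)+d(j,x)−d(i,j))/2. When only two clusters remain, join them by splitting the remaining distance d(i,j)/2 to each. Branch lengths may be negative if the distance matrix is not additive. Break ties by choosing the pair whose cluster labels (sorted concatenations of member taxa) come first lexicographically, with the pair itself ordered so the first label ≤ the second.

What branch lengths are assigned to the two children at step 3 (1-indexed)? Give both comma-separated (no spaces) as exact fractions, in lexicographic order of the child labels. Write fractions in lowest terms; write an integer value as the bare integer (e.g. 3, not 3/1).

step 1: merge (M,T) at d=6, Q=-239; branch lengths M→-31/6, T→67/6; new cluster MT
  updated: d(MT,R)=45, d(MT,U)=59/2, d(MT,Y)=39
step 2: merge (MT,U) at d=59/2, Q=-137; branch lengths MT→45/2, U→7; new cluster MTU
  updated: d(MTU,R)=121/4, d(MTU,Y)=35/4
step 3: merge (MTU,R) at d=121/4, Q=-60; branch lengths MTU→9, R→85/4; new cluster MRTU
  updated: d(MRTU,Y)=-1/4
step 4: merge (MRTU,Y) at d=-1/4; branch lengths MRTU→-1/8, Y→-1/8; new cluster MRTUY
final tree: ((((M:-31/6,T:67/6):45/2,U:7):9,R:85/4):-1/8,Y:-1/8)
total length: 131/2

9,85/4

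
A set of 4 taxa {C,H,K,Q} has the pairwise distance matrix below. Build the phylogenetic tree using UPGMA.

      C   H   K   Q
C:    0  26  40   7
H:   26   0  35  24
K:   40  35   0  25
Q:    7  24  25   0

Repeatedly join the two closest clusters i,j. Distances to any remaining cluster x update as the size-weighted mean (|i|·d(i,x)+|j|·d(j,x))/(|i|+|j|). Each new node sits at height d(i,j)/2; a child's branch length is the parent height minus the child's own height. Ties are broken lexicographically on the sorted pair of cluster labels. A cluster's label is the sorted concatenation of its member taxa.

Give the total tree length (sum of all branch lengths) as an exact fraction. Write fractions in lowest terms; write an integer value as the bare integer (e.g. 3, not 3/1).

148/3

1. join C+Q (d=7) ⇒ CQ; edges |C|=7/2, |Q|=7/2
  updated: d(CQ,H)=25, d(CQ,K)=65/2
2. join CQ+H (d=25) ⇒ CHQ; edges |CQ|=9, |H|=25/2
  updated: d(CHQ,K)=100/3
3. join CHQ+K (d=100/3) ⇒ CHKQ; edges |CHQ|=25/6, |K|=50/3
final tree: (((C:7/2,Q:7/2):9,H:25/2):25/6,K:50/3)
total length: 148/3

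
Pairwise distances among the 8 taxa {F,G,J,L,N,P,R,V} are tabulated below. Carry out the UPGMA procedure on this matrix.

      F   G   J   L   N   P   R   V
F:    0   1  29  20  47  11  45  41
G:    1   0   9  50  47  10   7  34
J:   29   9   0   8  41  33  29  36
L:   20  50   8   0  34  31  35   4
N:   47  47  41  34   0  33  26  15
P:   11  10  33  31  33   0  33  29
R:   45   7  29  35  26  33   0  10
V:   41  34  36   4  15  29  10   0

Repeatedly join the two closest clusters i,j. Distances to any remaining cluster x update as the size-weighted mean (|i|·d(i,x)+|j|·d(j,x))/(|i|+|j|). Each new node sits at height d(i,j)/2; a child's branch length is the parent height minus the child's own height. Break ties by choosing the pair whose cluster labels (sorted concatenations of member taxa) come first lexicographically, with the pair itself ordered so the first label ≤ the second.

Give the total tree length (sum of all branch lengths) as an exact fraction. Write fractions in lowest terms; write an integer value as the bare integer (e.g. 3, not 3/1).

4687/60

iteration 1: select F,G (d=1); attach at lengths (1/2, 1/2); label the merged cluster FG
  updated: d(FG,J)=19, d(FG,L)=35, d(FG,N)=47, d(FG,P)=21/2, d(FG,R)=26, d(FG,V)=75/2
iteration 2: select L,V (d=4); attach at lengths (2, 2); label the merged cluster LV
  updated: d(FG,LV)=145/4, d(J,LV)=22, d(LV,N)=49/2, d(LV,P)=30, d(LV,R)=45/2
iteration 3: select FG,P (d=21/2); attach at lengths (19/4, 21/4); label the merged cluster FGP
  updated: d(FGP,J)=71/3, d(FGP,LV)=205/6, d(FGP,N)=127/3, d(FGP,R)=85/3
iteration 4: select J,LV (d=22); attach at lengths (11, 9); label the merged cluster JLV
  updated: d(FGP,JLV)=92/3, d(JLV,N)=30, d(JLV,R)=74/3
iteration 5: select JLV,R (d=74/3); attach at lengths (4/3, 37/3); label the merged cluster JLRV
  updated: d(FGP,JLRV)=361/12, d(JLRV,N)=29
iteration 6: select JLRV,N (d=29); attach at lengths (13/6, 29/2); label the merged cluster JLNRV
  updated: d(FGP,JLNRV)=488/15
iteration 7: select FGP,JLNRV (d=488/15); attach at lengths (661/60, 53/30); label the merged cluster FGJLNPRV
final tree: (((F:1/2,G:1/2):19/4,P:21/4):661/60,(((J:11,(L:2,V:2):9):4/3,R:37/3):13/6,N:29/2):53/30)
total length: 4687/60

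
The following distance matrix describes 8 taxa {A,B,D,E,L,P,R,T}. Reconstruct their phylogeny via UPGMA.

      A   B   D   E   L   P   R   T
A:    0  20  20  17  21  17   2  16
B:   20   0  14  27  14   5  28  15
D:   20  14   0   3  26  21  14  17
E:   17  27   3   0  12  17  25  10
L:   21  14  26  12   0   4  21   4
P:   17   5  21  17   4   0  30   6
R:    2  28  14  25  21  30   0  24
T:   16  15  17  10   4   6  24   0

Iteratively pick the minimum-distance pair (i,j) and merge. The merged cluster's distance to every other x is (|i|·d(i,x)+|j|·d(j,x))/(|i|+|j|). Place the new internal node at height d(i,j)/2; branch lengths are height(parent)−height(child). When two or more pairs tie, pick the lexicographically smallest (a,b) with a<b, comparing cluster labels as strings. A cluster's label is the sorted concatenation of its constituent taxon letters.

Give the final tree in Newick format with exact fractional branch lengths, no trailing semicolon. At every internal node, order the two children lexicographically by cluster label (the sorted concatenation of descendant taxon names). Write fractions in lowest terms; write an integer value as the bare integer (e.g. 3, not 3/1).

((A:1,R:1):229/24,((B:17/3,((L:2,P:2):1/2,T:5/2):19/6):10/3,(D:3/2,E:3/2):15/2):37/24)

1. join A+R (d=2) ⇒ AR; edges |A|=1, |R|=1
  updated: d(AR,B)=24, d(AR,D)=17, d(AR,E)=21, d(AR,L)=21, d(AR,P)=47/2, d(AR,T)=20
2. join D+E (d=3) ⇒ DE; edges |D|=3/2, |E|=3/2
  updated: d(AR,DE)=19, d(B,DE)=41/2, d(DE,L)=19, d(DE,P)=19, d(DE,T)=27/2
3. join L+P (d=4) ⇒ LP; edges |L|=2, |P|=2
  updated: d(AR,LP)=89/4, d(B,LP)=19/2, d(DE,LP)=19, d(LP,T)=5
4. join LP+T (d=5) ⇒ LPT; edges |LP|=1/2, |T|=5/2
  updated: d(AR,LPT)=43/2, d(B,LPT)=34/3, d(DE,LPT)=103/6
5. join B+LPT (d=34/3) ⇒ BLPT; edges |B|=17/3, |LPT|=19/6
  updated: d(AR,BLPT)=177/8, d(BLPT,DE)=18
6. join BLPT+DE (d=18) ⇒ BDELPT; edges |BLPT|=10/3, |DE|=15/2
  updated: d(AR,BDELPT)=253/12
7. join AR+BDELPT (d=253/12) ⇒ ABDELPRT; edges |AR|=229/24, |BDELPT|=37/24
final tree: ((A:1,R:1):229/24,((B:17/3,((L:2,P:2):1/2,T:5/2):19/6):10/3,(D:3/2,E:3/2):15/2):37/24)
total length: 171/4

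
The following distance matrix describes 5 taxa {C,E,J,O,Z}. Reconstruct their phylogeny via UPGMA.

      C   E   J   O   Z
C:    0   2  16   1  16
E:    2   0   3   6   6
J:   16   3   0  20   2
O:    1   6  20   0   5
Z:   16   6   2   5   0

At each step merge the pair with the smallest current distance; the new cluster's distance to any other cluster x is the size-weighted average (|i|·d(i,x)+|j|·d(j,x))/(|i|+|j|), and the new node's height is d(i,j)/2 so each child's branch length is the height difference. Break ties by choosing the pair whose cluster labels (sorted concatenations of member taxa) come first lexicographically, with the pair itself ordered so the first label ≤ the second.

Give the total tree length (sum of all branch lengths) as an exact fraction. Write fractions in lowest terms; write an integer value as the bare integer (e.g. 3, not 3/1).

29/2

step 1: merge (C,O) at d=1; branch lengths C→1/2, O→1/2; new cluster CO
  updated: d(CO,E)=4, d(CO,J)=18, d(CO,Z)=21/2
step 2: merge (J,Z) at d=2; branch lengths J→1, Z→1; new cluster JZ
  updated: d(CO,JZ)=57/4, d(E,JZ)=9/2
step 3: merge (CO,E) at d=4; branch lengths CO→3/2, E→2; new cluster CEO
  updated: d(CEO,JZ)=11
step 4: merge (CEO,JZ) at d=11; branch lengths CEO→7/2, JZ→9/2; new cluster CEJOZ
final tree: (((C:1/2,O:1/2):3/2,E:2):7/2,(J:1,Z:1):9/2)
total length: 29/2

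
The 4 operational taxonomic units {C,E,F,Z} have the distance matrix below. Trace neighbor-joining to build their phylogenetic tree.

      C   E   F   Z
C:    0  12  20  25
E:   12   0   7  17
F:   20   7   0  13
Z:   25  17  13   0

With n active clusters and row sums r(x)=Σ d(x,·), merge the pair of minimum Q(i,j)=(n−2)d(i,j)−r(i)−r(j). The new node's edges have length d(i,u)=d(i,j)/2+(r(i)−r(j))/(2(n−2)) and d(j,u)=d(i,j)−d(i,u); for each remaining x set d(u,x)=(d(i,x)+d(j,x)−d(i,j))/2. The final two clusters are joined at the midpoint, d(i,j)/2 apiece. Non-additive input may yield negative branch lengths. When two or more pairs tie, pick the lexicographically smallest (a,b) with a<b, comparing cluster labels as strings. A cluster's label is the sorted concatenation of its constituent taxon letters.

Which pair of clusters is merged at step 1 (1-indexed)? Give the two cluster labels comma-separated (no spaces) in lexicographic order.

iteration 1: select C,E (d=12, Q=-69); attach at lengths (45/4, 3/4); label the merged cluster CE
  updated: d(CE,F)=15/2, d(CE,Z)=15
iteration 2: select CE,F (d=15/2, Q=-71/2); attach at lengths (19/4, 11/4); label the merged cluster CEF
  updated: d(CEF,Z)=41/4
iteration 3: select CEF,Z (d=41/4); attach at lengths (41/8, 41/8); label the merged cluster CEFZ
final tree: (((C:45/4,E:3/4):19/4,F:11/4):41/8,Z:41/8)
total length: 119/4

C,E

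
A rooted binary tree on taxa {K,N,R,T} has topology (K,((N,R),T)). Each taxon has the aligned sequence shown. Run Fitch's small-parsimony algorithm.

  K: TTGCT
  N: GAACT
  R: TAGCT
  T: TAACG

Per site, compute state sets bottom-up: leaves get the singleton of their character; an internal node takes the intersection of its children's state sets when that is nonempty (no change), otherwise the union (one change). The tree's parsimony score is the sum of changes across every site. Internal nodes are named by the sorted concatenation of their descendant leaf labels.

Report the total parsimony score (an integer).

5

site 0, node NR: N={G} ∪ R={T} → {G,T} (+1)
site 0, node NRT: NR={G,T} ∩ T={T} → {T} (+0)
site 0, node KNRT: K={T} ∩ NRT={T} → {T} (+0)
site 1, node NR: N={A} ∩ R={A} → {A} (+0)
site 1, node NRT: NR={A} ∩ T={A} → {A} (+0)
site 1, node KNRT: K={T} ∪ NRT={A} → {A,T} (+1)
site 2, node NR: N={A} ∪ R={G} → {A,G} (+1)
site 2, node NRT: NR={A,G} ∩ T={A} → {A} (+0)
site 2, node KNRT: K={G} ∪ NRT={A} → {A,G} (+1)
site 3, node NR: N={C} ∩ R={C} → {C} (+0)
site 3, node NRT: NR={C} ∩ T={C} → {C} (+0)
site 3, node KNRT: K={C} ∩ NRT={C} → {C} (+0)
site 4, node NR: N={T} ∩ R={T} → {T} (+0)
site 4, node NRT: NR={T} ∪ T={G} → {G,T} (+1)
site 4, node KNRT: K={T} ∩ NRT={G,T} → {T} (+0)
per-site changes: [1, 1, 2, 0, 1]; total = 5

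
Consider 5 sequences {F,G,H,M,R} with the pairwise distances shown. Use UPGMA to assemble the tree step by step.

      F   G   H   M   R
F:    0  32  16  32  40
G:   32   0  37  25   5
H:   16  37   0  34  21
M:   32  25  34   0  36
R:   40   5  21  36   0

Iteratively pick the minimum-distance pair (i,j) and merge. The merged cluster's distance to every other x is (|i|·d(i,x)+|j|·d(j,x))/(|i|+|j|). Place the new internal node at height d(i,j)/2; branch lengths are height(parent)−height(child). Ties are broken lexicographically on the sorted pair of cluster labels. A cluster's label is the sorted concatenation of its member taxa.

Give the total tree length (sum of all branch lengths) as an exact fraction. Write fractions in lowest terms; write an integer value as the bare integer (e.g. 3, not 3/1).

701/12

step 1: merge (G,R) at d=5; branch lengths G→5/2, R→5/2; new cluster GR
  updated: d(F,GR)=36, d(GR,H)=29, d(GR,M)=61/2
step 2: merge (F,H) at d=16; branch lengths F→8, H→8; new cluster FH
  updated: d(FH,GR)=65/2, d(FH,M)=33
step 3: merge (GR,M) at d=61/2; branch lengths GR→51/4, M→61/4; new cluster GMR
  updated: d(FH,GMR)=98/3
step 4: merge (FH,GMR) at d=98/3; branch lengths FH→25/3, GMR→13/12; new cluster FGHMR
final tree: ((F:8,H:8):25/3,((G:5/2,R:5/2):51/4,M:61/4):13/12)
total length: 701/12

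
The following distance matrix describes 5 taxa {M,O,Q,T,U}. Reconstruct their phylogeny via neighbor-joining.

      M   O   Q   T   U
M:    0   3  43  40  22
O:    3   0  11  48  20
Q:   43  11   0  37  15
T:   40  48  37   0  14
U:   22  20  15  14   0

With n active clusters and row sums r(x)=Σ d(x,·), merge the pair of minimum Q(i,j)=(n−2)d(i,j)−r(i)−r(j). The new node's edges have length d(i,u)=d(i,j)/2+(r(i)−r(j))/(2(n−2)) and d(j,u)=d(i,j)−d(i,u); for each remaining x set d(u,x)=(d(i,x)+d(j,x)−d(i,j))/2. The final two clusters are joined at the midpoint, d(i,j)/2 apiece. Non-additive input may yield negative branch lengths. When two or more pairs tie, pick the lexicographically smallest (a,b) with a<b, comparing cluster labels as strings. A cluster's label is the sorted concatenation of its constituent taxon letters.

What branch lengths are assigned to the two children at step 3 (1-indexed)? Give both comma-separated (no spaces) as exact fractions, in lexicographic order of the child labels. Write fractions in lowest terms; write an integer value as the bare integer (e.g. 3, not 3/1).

1. join M+O (d=3, Q=-181) ⇒ MO; edges |M|=35/6, |O|=-17/6
  updated: d(MO,Q)=51/2, d(MO,T)=85/2, d(MO,U)=39/2
2. join MO+Q (d=51/2, Q=-114) ⇒ MOQ; edges |MO|=61/4, |Q|=41/4
  updated: d(MOQ,T)=27, d(MOQ,U)=9/2
3. join MOQ+T (d=27, Q=-91/2) ⇒ MOQT; edges |MOQ|=35/4, |T|=73/4
  updated: d(MOQT,U)=-17/4
4. join MOQT+U (d=-17/4) ⇒ MOQTU; edges |MOQT|=-17/8, |U|=-17/8
final tree: ((((M:35/6,O:-17/6):61/4,Q:41/4):35/4,T:73/4):-17/8,U:-17/8)
total length: 205/4

35/4,73/4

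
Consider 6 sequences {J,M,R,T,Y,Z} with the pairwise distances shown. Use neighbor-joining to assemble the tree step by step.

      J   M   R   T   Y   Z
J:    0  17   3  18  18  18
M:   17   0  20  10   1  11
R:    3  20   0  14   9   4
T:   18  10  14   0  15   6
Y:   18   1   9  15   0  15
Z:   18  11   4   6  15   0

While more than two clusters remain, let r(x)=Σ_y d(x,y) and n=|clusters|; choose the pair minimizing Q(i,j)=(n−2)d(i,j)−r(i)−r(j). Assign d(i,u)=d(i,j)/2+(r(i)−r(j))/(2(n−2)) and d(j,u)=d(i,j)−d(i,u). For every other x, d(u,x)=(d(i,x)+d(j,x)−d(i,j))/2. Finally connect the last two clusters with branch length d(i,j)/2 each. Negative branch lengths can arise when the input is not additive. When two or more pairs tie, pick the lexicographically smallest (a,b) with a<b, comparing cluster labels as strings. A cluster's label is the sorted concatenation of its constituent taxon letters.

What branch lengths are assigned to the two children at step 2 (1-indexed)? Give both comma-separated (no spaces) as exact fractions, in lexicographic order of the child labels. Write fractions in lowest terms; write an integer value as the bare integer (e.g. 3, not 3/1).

5,-2

step 1: merge (M,Y) at d=1, Q=-113; branch lengths M→5/8, Y→3/8; new cluster MY
  updated: d(J,MY)=17, d(MY,R)=14, d(MY,T)=12, d(MY,Z)=25/2
step 2: merge (J,R) at d=3, Q=-82; branch lengths J→5, R→-2; new cluster JR
  updated: d(JR,MY)=14, d(JR,T)=29/2, d(JR,Z)=19/2
step 3: merge (JR,MY) at d=14, Q=-97/2; branch lengths JR→55/8, MY→57/8; new cluster JMRY
  updated: d(JMRY,T)=25/4, d(JMRY,Z)=4
step 4: merge (JMRY,T) at d=25/4, Q=-65/4; branch lengths JMRY→17/8, T→33/8; new cluster JMRTY
  updated: d(JMRTY,Z)=15/8
step 5: merge (JMRTY,Z) at d=15/8; branch lengths JMRTY→15/16, Z→15/16; new cluster JMRTYZ
final tree: ((((J:5,R:-2):55/8,(M:5/8,Y:3/8):57/8):17/8,T:33/8):15/16,Z:15/16)
total length: 209/8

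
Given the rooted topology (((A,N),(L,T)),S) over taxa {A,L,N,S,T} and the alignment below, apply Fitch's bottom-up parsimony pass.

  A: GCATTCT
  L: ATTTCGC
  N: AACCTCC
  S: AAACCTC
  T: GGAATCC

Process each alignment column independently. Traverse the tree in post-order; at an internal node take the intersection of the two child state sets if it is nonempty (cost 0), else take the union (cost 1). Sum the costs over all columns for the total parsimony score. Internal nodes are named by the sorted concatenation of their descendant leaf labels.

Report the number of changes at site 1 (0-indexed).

site 0, node AN: A={G} ∪ N={A} → {A,G} (+1)
site 0, node LT: L={A} ∪ T={G} → {A,G} (+1)
site 0, node ALNT: AN={A,G} ∩ LT={A,G} → {A,G} (+0)
site 0, node ALNST: ALNT={A,G} ∩ S={A} → {A} (+0)
site 1, node AN: A={C} ∪ N={A} → {A,C} (+1)
site 1, node LT: L={T} ∪ T={G} → {G,T} (+1)
site 1, node ALNT: AN={A,C} ∪ LT={G,T} → {A,C,G,T} (+1)
site 1, node ALNST: ALNT={A,C,G,T} ∩ S={A} → {A} (+0)
site 2, node AN: A={A} ∪ N={C} → {A,C} (+1)
site 2, node LT: L={T} ∪ T={A} → {A,T} (+1)
site 2, node ALNT: AN={A,C} ∩ LT={A,T} → {A} (+0)
site 2, node ALNST: ALNT={A} ∩ S={A} → {A} (+0)
site 3, node AN: A={T} ∪ N={C} → {C,T} (+1)
site 3, node LT: L={T} ∪ T={A} → {A,T} (+1)
site 3, node ALNT: AN={C,T} ∩ LT={A,T} → {T} (+0)
site 3, node ALNST: ALNT={T} ∪ S={C} → {C,T} (+1)
site 4, node AN: A={T} ∩ N={T} → {T} (+0)
site 4, node LT: L={C} ∪ T={T} → {C,T} (+1)
site 4, node ALNT: AN={T} ∩ LT={C,T} → {T} (+0)
site 4, node ALNST: ALNT={T} ∪ S={C} → {C,T} (+1)
site 5, node AN: A={C} ∩ N={C} → {C} (+0)
site 5, node LT: L={G} ∪ T={C} → {C,G} (+1)
site 5, node ALNT: AN={C} ∩ LT={C,G} → {C} (+0)
site 5, node ALNST: ALNT={C} ∪ S={T} → {C,T} (+1)
site 6, node AN: A={T} ∪ N={C} → {C,T} (+1)
site 6, node LT: L={C} ∩ T={C} → {C} (+0)
site 6, node ALNT: AN={C,T} ∩ LT={C} → {C} (+0)
site 6, node ALNST: ALNT={C} ∩ S={C} → {C} (+0)
per-site changes: [2, 3, 2, 3, 2, 2, 1]; total = 15

3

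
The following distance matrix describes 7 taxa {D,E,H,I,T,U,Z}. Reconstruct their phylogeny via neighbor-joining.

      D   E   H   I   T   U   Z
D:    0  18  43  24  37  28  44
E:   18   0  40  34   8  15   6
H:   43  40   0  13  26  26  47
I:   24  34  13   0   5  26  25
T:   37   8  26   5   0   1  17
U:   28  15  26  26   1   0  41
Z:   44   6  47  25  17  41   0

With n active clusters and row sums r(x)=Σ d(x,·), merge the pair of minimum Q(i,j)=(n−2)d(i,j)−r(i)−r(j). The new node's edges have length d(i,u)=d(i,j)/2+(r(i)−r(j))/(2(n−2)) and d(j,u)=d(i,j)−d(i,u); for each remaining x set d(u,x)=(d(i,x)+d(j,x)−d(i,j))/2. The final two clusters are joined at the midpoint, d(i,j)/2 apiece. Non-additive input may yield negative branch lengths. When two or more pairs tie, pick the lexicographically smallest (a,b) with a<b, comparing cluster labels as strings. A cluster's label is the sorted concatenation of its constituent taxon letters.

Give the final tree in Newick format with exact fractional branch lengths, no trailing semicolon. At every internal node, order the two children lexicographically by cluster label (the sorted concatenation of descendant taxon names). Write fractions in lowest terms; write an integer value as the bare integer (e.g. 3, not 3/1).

1. join E+Z (d=6, Q=-271) ⇒ EZ; edges |E|=-29/10, |Z|=89/10
  updated: d(D,EZ)=28, d(EZ,H)=81/2, d(EZ,I)=53/2, d(EZ,T)=19/2, d(EZ,U)=25
2. join H+I (d=13, Q=-191) ⇒ HI; edges |H|=53/4, |I|=-1/4
  updated: d(D,HI)=27, d(EZ,HI)=27, d(HI,T)=9, d(HI,U)=39/2
3. join T+U (d=1, Q=-127) ⇒ TU; edges |T|=-7/3, |U|=10/3
  updated: d(D,TU)=32, d(EZ,TU)=67/4, d(HI,TU)=55/4
4. join D+EZ (d=28, Q=-411/4) ⇒ DEZ; edges |D|=285/16, |EZ|=163/16
  updated: d(DEZ,HI)=13, d(DEZ,TU)=83/8
5. join DEZ+HI (d=13, Q=-297/8) ⇒ DEHIZ; edges |DEZ|=77/16, |HI|=131/16
  updated: d(DEHIZ,TU)=89/16
6. join DEHIZ+TU (d=89/16) ⇒ DEHITUZ; edges |DEHIZ|=89/32, |TU|=89/32
final tree: (((D:285/16,(E:-29/10,Z:89/10):163/16):77/16,(H:53/4,I:-1/4):131/16):89/32,(T:-7/3,U:10/3):89/32)
total length: 1065/16

(((D:285/16,(E:-29/10,Z:89/10):163/16):77/16,(H:53/4,I:-1/4):131/16):89/32,(T:-7/3,U:10/3):89/32)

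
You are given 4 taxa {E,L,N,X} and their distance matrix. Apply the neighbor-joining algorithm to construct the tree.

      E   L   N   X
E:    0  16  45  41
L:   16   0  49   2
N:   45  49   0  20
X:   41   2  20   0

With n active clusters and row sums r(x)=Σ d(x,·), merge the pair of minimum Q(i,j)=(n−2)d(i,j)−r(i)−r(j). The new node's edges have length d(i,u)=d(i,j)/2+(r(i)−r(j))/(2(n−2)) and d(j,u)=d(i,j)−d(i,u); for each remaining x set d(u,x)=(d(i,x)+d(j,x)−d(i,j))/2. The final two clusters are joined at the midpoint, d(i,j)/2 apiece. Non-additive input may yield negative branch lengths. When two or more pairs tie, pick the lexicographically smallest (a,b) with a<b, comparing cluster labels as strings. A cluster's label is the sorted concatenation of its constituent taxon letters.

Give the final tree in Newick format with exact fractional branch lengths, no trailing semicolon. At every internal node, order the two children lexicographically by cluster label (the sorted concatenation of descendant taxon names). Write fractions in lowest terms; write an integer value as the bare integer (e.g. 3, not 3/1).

(((E:67/4,L:-3/4):65/4,N:91/4):-11/8,X:-11/8)

step 1: merge (E,L) at d=16, Q=-137; branch lengths E→67/4, L→-3/4; new cluster EL
  updated: d(EL,N)=39, d(EL,X)=27/2
step 2: merge (EL,N) at d=39, Q=-145/2; branch lengths EL→65/4, N→91/4; new cluster ELN
  updated: d(ELN,X)=-11/4
step 3: merge (ELN,X) at d=-11/4; branch lengths ELN→-11/8, X→-11/8; new cluster ELNX
final tree: (((E:67/4,L:-3/4):65/4,N:91/4):-11/8,X:-11/8)
total length: 209/4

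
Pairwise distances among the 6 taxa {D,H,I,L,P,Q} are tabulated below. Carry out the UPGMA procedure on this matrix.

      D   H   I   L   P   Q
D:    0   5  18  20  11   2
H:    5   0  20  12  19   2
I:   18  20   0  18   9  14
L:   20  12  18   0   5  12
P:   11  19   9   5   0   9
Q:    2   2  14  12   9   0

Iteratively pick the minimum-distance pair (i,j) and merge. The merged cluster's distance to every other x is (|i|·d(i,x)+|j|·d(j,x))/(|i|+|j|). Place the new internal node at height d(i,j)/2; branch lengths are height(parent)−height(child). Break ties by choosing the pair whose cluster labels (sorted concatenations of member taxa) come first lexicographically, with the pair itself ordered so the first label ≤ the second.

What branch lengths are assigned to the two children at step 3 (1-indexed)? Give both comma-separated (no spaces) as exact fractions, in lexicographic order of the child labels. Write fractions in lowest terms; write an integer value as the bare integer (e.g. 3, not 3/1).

5/2,5/2

step 1: merge (D,Q) at d=2; branch lengths D→1, Q→1; new cluster DQ
  updated: d(DQ,H)=7/2, d(DQ,I)=16, d(DQ,L)=16, d(DQ,P)=10
step 2: merge (DQ,H) at d=7/2; branch lengths DQ→3/4, H→7/4; new cluster DHQ
  updated: d(DHQ,I)=52/3, d(DHQ,L)=44/3, d(DHQ,P)=13
step 3: merge (L,P) at d=5; branch lengths L→5/2, P→5/2; new cluster LP
  updated: d(DHQ,LP)=83/6, d(I,LP)=27/2
step 4: merge (I,LP) at d=27/2; branch lengths I→27/4, LP→17/4; new cluster ILP
  updated: d(DHQ,ILP)=15
step 5: merge (DHQ,ILP) at d=15; branch lengths DHQ→23/4, ILP→3/4; new cluster DHILPQ
final tree: (((D:1,Q:1):3/4,H:7/4):23/4,(I:27/4,(L:5/2,P:5/2):17/4):3/4)
total length: 27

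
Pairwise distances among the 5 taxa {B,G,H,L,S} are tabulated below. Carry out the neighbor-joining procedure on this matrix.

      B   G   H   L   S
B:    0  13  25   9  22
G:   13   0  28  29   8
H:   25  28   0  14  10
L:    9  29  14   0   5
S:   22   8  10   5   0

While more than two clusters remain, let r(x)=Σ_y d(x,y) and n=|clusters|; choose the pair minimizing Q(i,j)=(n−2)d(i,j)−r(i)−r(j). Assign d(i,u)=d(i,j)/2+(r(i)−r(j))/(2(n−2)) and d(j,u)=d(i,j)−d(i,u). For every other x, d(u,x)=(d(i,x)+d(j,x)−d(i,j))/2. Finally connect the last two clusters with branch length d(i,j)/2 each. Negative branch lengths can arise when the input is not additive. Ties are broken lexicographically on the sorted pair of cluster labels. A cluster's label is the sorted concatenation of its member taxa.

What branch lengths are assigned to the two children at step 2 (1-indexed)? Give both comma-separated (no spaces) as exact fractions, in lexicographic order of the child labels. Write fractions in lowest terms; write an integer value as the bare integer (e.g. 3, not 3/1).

69/8,31/8

step 1: merge (B,G) at d=13, Q=-108; branch lengths B→5, G→8; new cluster BG
  updated: d(BG,H)=20, d(BG,L)=25/2, d(BG,S)=17/2
step 2: merge (BG,L) at d=25/2, Q=-95/2; branch lengths BG→69/8, L→31/8; new cluster BGL
  updated: d(BGL,H)=43/4, d(BGL,S)=1/2
step 3: merge (BGL,H) at d=43/4, Q=-85/4; branch lengths BGL→5/8, H→81/8; new cluster BGHL
  updated: d(BGHL,S)=-1/8
step 4: merge (BGHL,S) at d=-1/8; branch lengths BGHL→-1/16, S→-1/16; new cluster BGHLS
final tree: ((((B:5,G:8):69/8,L:31/8):5/8,H:81/8):-1/16,S:-1/16)
total length: 289/8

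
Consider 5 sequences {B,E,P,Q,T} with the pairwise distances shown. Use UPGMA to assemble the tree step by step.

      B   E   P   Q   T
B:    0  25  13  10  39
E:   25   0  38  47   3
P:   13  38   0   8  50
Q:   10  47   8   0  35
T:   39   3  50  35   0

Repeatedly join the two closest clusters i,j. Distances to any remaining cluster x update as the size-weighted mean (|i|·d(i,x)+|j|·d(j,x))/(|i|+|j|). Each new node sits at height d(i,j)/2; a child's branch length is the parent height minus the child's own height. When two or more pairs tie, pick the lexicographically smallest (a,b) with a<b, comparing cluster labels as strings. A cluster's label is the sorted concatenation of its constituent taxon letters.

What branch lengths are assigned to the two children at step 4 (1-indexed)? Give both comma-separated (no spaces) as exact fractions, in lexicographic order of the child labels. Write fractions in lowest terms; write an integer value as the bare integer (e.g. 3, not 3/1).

1. join E+T (d=3) ⇒ ET; edges |E|=3/2, |T|=3/2
  updated: d(B,ET)=32, d(ET,P)=44, d(ET,Q)=41
2. join P+Q (d=8) ⇒ PQ; edges |P|=4, |Q|=4
  updated: d(B,PQ)=23/2, d(ET,PQ)=85/2
3. join B+PQ (d=23/2) ⇒ BPQ; edges |B|=23/4, |PQ|=7/4
  updated: d(BPQ,ET)=39
4. join BPQ+ET (d=39) ⇒ BEPQT; edges |BPQ|=55/4, |ET|=18
final tree: ((B:23/4,(P:4,Q:4):7/4):55/4,(E:3/2,T:3/2):18)
total length: 201/4

55/4,18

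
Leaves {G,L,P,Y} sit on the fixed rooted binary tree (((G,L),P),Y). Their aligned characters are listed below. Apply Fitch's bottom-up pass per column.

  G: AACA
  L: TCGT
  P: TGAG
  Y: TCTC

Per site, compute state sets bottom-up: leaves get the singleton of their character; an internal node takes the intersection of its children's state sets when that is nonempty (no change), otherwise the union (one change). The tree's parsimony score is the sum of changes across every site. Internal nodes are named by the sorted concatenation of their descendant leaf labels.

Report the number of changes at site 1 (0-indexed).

[col 0] GL: children G:{A}, L:{T} ∪→ {A,T}; cost 1
[col 0] GLP: children GL:{A,T}, P:{T} ∩→ {T}; cost 0
[col 0] GLPY: children GLP:{T}, Y:{T} ∩→ {T}; cost 0
[col 1] GL: children G:{A}, L:{C} ∪→ {A,C}; cost 1
[col 1] GLP: children GL:{A,C}, P:{G} ∪→ {A,C,G}; cost 1
[col 1] GLPY: children GLP:{A,C,G}, Y:{C} ∩→ {C}; cost 0
[col 2] GL: children G:{C}, L:{G} ∪→ {C,G}; cost 1
[col 2] GLP: children GL:{C,G}, P:{A} ∪→ {A,C,G}; cost 1
[col 2] GLPY: children GLP:{A,C,G}, Y:{T} ∪→ {A,C,G,T}; cost 1
[col 3] GL: children G:{A}, L:{T} ∪→ {A,T}; cost 1
[col 3] GLP: children GL:{A,T}, P:{G} ∪→ {A,G,T}; cost 1
[col 3] GLPY: children GLP:{A,G,T}, Y:{C} ∪→ {A,C,G,T}; cost 1
per-site changes: [1, 2, 3, 3]; total = 9

2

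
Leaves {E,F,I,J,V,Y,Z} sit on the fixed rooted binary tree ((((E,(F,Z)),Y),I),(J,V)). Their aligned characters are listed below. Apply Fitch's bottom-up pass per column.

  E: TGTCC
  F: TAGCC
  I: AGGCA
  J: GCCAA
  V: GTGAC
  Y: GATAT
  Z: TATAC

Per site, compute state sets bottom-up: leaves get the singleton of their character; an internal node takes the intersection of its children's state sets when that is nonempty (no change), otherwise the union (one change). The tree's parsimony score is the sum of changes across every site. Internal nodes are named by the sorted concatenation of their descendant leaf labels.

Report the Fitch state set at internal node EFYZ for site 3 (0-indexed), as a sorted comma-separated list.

site 0, node FZ: F={T} ∩ Z={T} → {T} (+0)
site 0, node EFZ: E={T} ∩ FZ={T} → {T} (+0)
site 0, node EFYZ: EFZ={T} ∪ Y={G} → {G,T} (+1)
site 0, node EFIYZ: EFYZ={G,T} ∪ I={A} → {A,G,T} (+1)
site 0, node JV: J={G} ∩ V={G} → {G} (+0)
site 0, node EFIJVYZ: EFIYZ={A,G,T} ∩ JV={G} → {G} (+0)
site 1, node FZ: F={A} ∩ Z={A} → {A} (+0)
site 1, node EFZ: E={G} ∪ FZ={A} → {A,G} (+1)
site 1, node EFYZ: EFZ={A,G} ∩ Y={A} → {A} (+0)
site 1, node EFIYZ: EFYZ={A} ∪ I={G} → {A,G} (+1)
site 1, node JV: J={C} ∪ V={T} → {C,T} (+1)
site 1, node EFIJVYZ: EFIYZ={A,G} ∪ JV={C,T} → {A,C,G,T} (+1)
site 2, node FZ: F={G} ∪ Z={T} → {G,T} (+1)
site 2, node EFZ: E={T} ∩ FZ={G,T} → {T} (+0)
site 2, node EFYZ: EFZ={T} ∩ Y={T} → {T} (+0)
site 2, node EFIYZ: EFYZ={T} ∪ I={G} → {G,T} (+1)
site 2, node JV: J={C} ∪ V={G} → {C,G} (+1)
site 2, node EFIJVYZ: EFIYZ={G,T} ∩ JV={C,G} → {G} (+0)
site 3, node FZ: F={C} ∪ Z={A} → {A,C} (+1)
site 3, node EFZ: E={C} ∩ FZ={A,C} → {C} (+0)
site 3, node EFYZ: EFZ={C} ∪ Y={A} → {A,C} (+1)
site 3, node EFIYZ: EFYZ={A,C} ∩ I={C} → {C} (+0)
site 3, node JV: J={A} ∩ V={A} → {A} (+0)
site 3, node EFIJVYZ: EFIYZ={C} ∪ JV={A} → {A,C} (+1)
site 4, node FZ: F={C} ∩ Z={C} → {C} (+0)
site 4, node EFZ: E={C} ∩ FZ={C} → {C} (+0)
site 4, node EFYZ: EFZ={C} ∪ Y={T} → {C,T} (+1)
site 4, node EFIYZ: EFYZ={C,T} ∪ I={A} → {A,C,T} (+1)
site 4, node JV: J={A} ∪ V={C} → {A,C} (+1)
site 4, node EFIJVYZ: EFIYZ={A,C,T} ∩ JV={A,C} → {A,C} (+0)
per-site changes: [2, 4, 3, 3, 3]; total = 15

A,C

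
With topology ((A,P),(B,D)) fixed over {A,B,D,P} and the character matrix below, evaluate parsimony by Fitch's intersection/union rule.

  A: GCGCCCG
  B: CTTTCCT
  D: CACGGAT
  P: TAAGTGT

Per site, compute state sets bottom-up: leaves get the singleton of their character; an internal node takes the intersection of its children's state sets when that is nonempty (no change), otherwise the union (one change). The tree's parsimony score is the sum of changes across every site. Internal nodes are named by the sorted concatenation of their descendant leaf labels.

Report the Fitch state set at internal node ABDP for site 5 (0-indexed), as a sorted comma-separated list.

[col 0] AP: children A:{G}, P:{T} ∪→ {G,T}; cost 1
[col 0] BD: children B:{C}, D:{C} ∩→ {C}; cost 0
[col 0] ABDP: children AP:{G,T}, BD:{C} ∪→ {C,G,T}; cost 1
[col 1] AP: children A:{C}, P:{A} ∪→ {A,C}; cost 1
[col 1] BD: children B:{T}, D:{A} ∪→ {A,T}; cost 1
[col 1] ABDP: children AP:{A,C}, BD:{A,T} ∩→ {A}; cost 0
[col 2] AP: children A:{G}, P:{A} ∪→ {A,G}; cost 1
[col 2] BD: children B:{T}, D:{C} ∪→ {C,T}; cost 1
[col 2] ABDP: children AP:{A,G}, BD:{C,T} ∪→ {A,C,G,T}; cost 1
[col 3] AP: children A:{C}, P:{G} ∪→ {C,G}; cost 1
[col 3] BD: children B:{T}, D:{G} ∪→ {G,T}; cost 1
[col 3] ABDP: children AP:{C,G}, BD:{G,T} ∩→ {G}; cost 0
[col 4] AP: children A:{C}, P:{T} ∪→ {C,T}; cost 1
[col 4] BD: children B:{C}, D:{G} ∪→ {C,G}; cost 1
[col 4] ABDP: children AP:{C,T}, BD:{C,G} ∩→ {C}; cost 0
[col 5] AP: children A:{C}, P:{G} ∪→ {C,G}; cost 1
[col 5] BD: children B:{C}, D:{A} ∪→ {A,C}; cost 1
[col 5] ABDP: children AP:{C,G}, BD:{A,C} ∩→ {C}; cost 0
[col 6] AP: children A:{G}, P:{T} ∪→ {G,T}; cost 1
[col 6] BD: children B:{T}, D:{T} ∩→ {T}; cost 0
[col 6] ABDP: children AP:{G,T}, BD:{T} ∩→ {T}; cost 0
per-site changes: [2, 2, 3, 2, 2, 2, 1]; total = 14

C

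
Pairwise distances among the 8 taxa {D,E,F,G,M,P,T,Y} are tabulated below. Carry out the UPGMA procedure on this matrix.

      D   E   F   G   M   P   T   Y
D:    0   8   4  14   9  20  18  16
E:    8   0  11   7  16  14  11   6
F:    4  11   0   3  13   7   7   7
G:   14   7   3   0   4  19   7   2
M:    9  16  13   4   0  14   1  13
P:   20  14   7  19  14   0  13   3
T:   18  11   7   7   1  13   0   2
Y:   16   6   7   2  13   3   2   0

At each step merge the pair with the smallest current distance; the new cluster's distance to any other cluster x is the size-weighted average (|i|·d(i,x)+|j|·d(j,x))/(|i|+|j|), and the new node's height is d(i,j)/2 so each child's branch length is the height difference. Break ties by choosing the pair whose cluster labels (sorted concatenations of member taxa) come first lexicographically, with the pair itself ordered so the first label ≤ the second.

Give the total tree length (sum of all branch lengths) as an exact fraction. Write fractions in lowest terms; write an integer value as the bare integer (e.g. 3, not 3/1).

3079/105

step 1: merge (M,T) at d=1; branch lengths M→1/2, T→1/2; new cluster MT
  updated: d(D,MT)=27/2, d(E,MT)=27/2, d(F,MT)=10, d(G,MT)=11/2, d(MT,P)=27/2, d(MT,Y)=15/2
step 2: merge (G,Y) at d=2; branch lengths G→1, Y→1; new cluster GY
  updated: d(D,GY)=15, d(E,GY)=13/2, d(F,GY)=5, d(GY,MT)=13/2, d(GY,P)=11
step 3: merge (D,F) at d=4; branch lengths D→2, F→2; new cluster DF
  updated: d(DF,E)=19/2, d(DF,GY)=10, d(DF,MT)=47/4, d(DF,P)=27/2
step 4: merge (E,GY) at d=13/2; branch lengths E→13/4, GY→9/4; new cluster EGY
  updated: d(DF,EGY)=59/6, d(EGY,MT)=53/6, d(EGY,P)=12
step 5: merge (EGY,MT) at d=53/6; branch lengths EGY→7/6, MT→47/12; new cluster EGMTY
  updated: d(DF,EGMTY)=53/5, d(EGMTY,P)=63/5
step 6: merge (DF,EGMTY) at d=53/5; branch lengths DF→33/10, EGMTY→53/60; new cluster DEFGMTY
  updated: d(DEFGMTY,P)=90/7
step 7: merge (DEFGMTY,P) at d=90/7; branch lengths DEFGMTY→79/70, P→45/7; new cluster DEFGMPTY
final tree: (((D:2,F:2):33/10,((E:13/4,(G:1,Y:1):9/4):7/6,(M:1/2,T:1/2):47/12):53/60):79/70,P:45/7)
total length: 3079/105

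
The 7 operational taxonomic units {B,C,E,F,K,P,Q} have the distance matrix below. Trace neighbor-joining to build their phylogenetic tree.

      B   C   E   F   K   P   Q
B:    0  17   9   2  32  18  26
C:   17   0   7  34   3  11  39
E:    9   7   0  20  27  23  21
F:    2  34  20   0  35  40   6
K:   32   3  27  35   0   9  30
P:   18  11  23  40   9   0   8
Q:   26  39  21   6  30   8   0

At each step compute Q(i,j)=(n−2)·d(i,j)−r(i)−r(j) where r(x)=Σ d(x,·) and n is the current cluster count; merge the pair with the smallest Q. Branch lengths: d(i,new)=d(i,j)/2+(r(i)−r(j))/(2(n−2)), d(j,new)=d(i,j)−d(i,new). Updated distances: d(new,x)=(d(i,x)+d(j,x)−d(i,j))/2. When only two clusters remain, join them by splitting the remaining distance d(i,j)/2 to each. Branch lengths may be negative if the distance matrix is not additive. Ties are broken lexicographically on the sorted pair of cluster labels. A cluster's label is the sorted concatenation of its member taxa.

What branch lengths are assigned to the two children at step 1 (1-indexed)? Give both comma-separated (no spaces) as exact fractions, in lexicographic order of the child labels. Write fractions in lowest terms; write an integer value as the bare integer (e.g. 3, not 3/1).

step 1: merge (F,Q) at d=6, Q=-237; branch lengths F→37/10, Q→23/10; new cluster FQ
  updated: d(B,FQ)=11, d(C,FQ)=67/2, d(E,FQ)=35/2, d(FQ,K)=59/2, d(FQ,P)=21
step 2: merge (C,K) at d=3, Q=-160; branch lengths C→-17/8, K→41/8; new cluster CK
  updated: d(B,CK)=23, d(CK,E)=31/2, d(CK,FQ)=30, d(CK,P)=17/2
step 3: merge (CK,P) at d=17/2, Q=-122; branch lengths CK→16/3, P→19/6; new cluster CKP
  updated: d(B,CKP)=65/4, d(CKP,E)=15, d(CKP,FQ)=85/4
step 4: merge (B,FQ) at d=11, Q=-64; branch lengths B→17/8, FQ→71/8; new cluster BFQ
  updated: d(BFQ,CKP)=53/4, d(BFQ,E)=31/4
step 5: merge (BFQ,CKP) at d=53/4, Q=-36; branch lengths BFQ→3, CKP→41/4; new cluster BCFKPQ
  updated: d(BCFKPQ,E)=19/4
step 6: merge (BCFKPQ,E) at d=19/4; branch lengths BCFKPQ→19/8, E→19/8; new cluster BCEFKPQ
final tree: (((B:17/8,(F:37/10,Q:23/10):71/8):3,((C:-17/8,K:41/8):16/3,P:19/6):41/4):19/8,E:19/8)
total length: 93/2

37/10,23/10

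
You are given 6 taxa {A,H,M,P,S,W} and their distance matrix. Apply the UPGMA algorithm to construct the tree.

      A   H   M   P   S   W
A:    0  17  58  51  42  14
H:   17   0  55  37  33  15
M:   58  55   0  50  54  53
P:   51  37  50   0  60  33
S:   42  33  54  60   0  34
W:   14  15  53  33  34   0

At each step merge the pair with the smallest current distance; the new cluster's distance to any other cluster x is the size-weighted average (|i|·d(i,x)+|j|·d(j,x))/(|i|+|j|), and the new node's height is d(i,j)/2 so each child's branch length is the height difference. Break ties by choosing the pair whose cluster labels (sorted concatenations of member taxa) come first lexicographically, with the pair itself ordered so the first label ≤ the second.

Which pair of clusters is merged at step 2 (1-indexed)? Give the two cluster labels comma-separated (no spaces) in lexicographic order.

AW,H

1. join A+W (d=14) ⇒ AW; edges |A|=7, |W|=7
  updated: d(AW,H)=16, d(AW,M)=111/2, d(AW,P)=42, d(AW,S)=38
2. join AW+H (d=16) ⇒ AHW; edges |AW|=1, |H|=8
  updated: d(AHW,M)=166/3, d(AHW,P)=121/3, d(AHW,S)=109/3
3. join AHW+S (d=109/3) ⇒ AHSW; edges |AHW|=61/6, |S|=109/6
  updated: d(AHSW,M)=55, d(AHSW,P)=181/4
4. join AHSW+P (d=181/4) ⇒ AHPSW; edges |AHSW|=107/24, |P|=181/8
  updated: d(AHPSW,M)=54
5. join AHPSW+M (d=54) ⇒ AHMPSW; edges |AHPSW|=35/8, |M|=27
final tree: (((((A:7,W:7):1,H:8):61/6,S:109/6):107/24,P:181/8):35/8,M:27)
total length: 2635/24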